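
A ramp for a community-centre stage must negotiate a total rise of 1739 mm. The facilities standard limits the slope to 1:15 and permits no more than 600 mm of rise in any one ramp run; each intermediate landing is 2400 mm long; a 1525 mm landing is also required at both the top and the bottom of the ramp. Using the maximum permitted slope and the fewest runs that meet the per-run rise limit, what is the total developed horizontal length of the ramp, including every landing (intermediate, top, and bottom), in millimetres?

33935 mm

1739 / 600 = 2.898 → round up to 3 ramp runs. That means 2 intermediate landings.
Ramp run (horizontal) at 1:15: 1739 × 15 = 26085 mm.
2 intermediate landings contribute 2 × 2400 = 4800 mm.
Top and bottom landings: 2 × 1525 = 3050 mm.
Total = 26085 + 4800 + 3050 = 33935 mm.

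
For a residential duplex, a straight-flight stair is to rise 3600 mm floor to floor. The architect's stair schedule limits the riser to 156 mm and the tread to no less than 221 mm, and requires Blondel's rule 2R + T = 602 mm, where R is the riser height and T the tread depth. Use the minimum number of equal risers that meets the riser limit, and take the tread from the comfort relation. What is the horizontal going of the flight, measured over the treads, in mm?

At most 156 each: 3600/156 = 23.08, giving 24 risers.
R = 3600 ÷ 24 = 150 mm.
Tread T = 602 − 2 × 150 = 302 mm (≥ 221 mm).
24 risers give 23 treads; going = 23 × 302 = 6946 mm.

6946 mm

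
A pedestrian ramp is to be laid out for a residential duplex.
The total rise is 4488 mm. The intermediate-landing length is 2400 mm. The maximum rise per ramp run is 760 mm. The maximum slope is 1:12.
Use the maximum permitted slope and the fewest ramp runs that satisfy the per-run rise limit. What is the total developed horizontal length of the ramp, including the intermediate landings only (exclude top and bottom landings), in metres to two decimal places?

65.86 m

4488 / 760 = 5.91, so 6 ramp runs are needed. That means 5 intermediate landings.
Horizontal run for 4488 mm of rise at 1:12 is 4488 × 12 = 53856 mm.
5 intermediate landings contribute 5 × 2400 = 12000 mm.
Developed length = 53856 + 12000 = 65856 mm.
= 65.86 m.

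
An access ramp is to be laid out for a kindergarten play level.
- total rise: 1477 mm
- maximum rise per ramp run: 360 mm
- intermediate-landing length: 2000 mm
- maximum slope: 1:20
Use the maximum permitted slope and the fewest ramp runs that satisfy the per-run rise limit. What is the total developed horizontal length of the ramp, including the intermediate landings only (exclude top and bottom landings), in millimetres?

⌈1477/360⌉ = 5 ramp runs. That means 4 intermediate landings.
Ramp run (horizontal) at 1:20: 1477 × 20 = 29540 mm.
4 intermediate landings contribute 4 × 2000 = 8000 mm.
Developed length = 29540 + 8000 = 37540 mm.

37540 mm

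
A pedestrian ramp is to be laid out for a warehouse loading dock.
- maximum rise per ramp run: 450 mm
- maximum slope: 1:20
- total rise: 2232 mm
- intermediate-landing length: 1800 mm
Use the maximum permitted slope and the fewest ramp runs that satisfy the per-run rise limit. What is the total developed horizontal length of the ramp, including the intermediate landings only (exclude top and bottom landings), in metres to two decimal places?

51.84 m

2232 / 450 = 4.96, so 5 ramp runs are needed. That means 4 intermediate landings.
Ramp run (horizontal) at 1:20: 2232 × 20 = 44640 mm.
Intermediate landings: 4 × 1800 = 7200 mm.
Developed length = 44640 + 7200 = 51840 mm.
= 51.84 m.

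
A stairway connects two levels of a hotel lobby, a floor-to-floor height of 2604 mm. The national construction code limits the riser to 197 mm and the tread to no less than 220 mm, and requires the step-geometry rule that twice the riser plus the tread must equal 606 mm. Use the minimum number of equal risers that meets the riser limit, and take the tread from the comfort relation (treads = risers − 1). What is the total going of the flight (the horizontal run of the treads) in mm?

3042 mm

2604 / 197 = 13.218 → round up to 14 risers.
Riser R = 2604 / 14 = 186 mm, within the 197 mm limit.
T = 606 − 2·186 = 234 mm, which satisfies the 220 mm minimum.
14 risers give 13 treads; going = 13 × 234 = 3042 mm.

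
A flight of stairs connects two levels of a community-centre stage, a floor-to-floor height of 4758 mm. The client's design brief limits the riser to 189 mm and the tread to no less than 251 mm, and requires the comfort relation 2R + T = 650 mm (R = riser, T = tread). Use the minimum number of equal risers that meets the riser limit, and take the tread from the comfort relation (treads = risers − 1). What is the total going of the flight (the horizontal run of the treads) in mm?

At most 189 each: 4758/189 = 25.17, giving 26 risers.
Riser R = 4758 / 26 = 183 mm, within the 189 mm limit.
Tread T = 650 − 2 × 183 = 284 mm (≥ 251 mm).
Going = (26 − 1) × 284 = 7100 mm.

7100 mm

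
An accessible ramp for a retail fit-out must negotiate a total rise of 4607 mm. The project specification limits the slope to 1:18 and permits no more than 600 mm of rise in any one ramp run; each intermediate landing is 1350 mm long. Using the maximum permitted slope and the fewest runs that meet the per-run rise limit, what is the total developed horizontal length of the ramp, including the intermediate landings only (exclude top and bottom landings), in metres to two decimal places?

⌈4607/600⌉ = 8 ramp runs. That means 7 intermediate landings.
Ramp run (horizontal) at 1:18: 4607 × 18 = 82926 mm.
Intermediate landings: 7 × 1350 = 9450 mm.
Developed length = 82926 + 9450 = 92376 mm.
= 92.38 m.

92.38 m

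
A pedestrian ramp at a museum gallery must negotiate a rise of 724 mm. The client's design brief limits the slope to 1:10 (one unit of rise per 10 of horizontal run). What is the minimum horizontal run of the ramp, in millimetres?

7240 mm

Run = rise × 10 = 724 × 10 = 7240 mm.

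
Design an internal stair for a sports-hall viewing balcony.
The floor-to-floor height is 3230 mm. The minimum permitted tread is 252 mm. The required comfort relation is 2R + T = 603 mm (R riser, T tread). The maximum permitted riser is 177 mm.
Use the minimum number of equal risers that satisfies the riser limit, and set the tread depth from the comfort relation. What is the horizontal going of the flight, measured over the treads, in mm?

3230 / 177 = 18.25, so 19 risers are needed.
Riser R = 3230 / 19 = 170 mm, within the 177 mm limit.
Tread T = 603 − 2 × 170 = 263 mm (≥ 252 mm).
Going = (19 − 1) × 263 = 4734 mm.

4734 mm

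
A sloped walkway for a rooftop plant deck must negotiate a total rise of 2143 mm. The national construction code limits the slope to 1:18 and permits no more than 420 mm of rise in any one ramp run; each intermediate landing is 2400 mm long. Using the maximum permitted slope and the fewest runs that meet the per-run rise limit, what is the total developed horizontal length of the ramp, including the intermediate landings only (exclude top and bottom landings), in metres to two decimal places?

50.57 m

2143 / 420 = 5.102 → round up to 6 ramp runs. That means 5 intermediate landings.
Horizontal run for 2143 mm of rise at 1:18 is 2143 × 18 = 38574 mm.
Intermediate landings: 5 × 2400 = 12000 mm.
Total developed length = 38574 + 12000 = 50574 mm.
= 50.57 m.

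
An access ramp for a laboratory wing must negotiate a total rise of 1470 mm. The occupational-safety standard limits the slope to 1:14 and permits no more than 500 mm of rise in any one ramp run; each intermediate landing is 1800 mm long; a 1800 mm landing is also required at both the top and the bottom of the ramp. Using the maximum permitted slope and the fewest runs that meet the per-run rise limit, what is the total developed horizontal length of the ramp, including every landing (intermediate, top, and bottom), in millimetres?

27780 mm

1470 / 500 = 2.940 → round up to 3 ramp runs. That means 2 intermediate landings.
Ramp run (horizontal) at 1:14: 1470 × 14 = 20580 mm.
2 intermediate landings contribute 2 × 1800 = 3600 mm.
Top and bottom landings: 2 × 1800 = 3600 mm.
Total = 20580 + 3600 + 3600 = 27780 mm.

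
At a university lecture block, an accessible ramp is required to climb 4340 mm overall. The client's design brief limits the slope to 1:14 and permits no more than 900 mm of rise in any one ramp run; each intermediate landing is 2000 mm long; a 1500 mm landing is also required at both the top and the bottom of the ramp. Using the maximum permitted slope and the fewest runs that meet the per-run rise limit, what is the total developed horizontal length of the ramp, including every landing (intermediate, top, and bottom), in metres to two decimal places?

71.76 m

4340 / 900 = 4.822 → round up to 5 ramp runs. That means 4 intermediate landings.
Ramp run (horizontal) at 1:14: 4340 × 14 = 60760 mm.
4 intermediate landings contribute 4 × 2000 = 8000 mm.
Top and bottom landings: 2 × 1500 = 3000 mm.
Total = 60760 + 8000 + 3000 = 71760 mm.
= 71.76 m.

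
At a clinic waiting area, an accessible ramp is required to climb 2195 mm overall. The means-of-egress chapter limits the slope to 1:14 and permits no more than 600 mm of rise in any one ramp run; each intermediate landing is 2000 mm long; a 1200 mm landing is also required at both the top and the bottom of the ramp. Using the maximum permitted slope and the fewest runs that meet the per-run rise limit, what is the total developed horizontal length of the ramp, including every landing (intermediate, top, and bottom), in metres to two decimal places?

39.13 m

2195 / 600 = 3.66, so 4 ramp runs are needed. That means 3 intermediate landings.
Horizontal run for 2195 mm of rise at 1:14 is 2195 × 14 = 30730 mm.
Intermediate landings: 3 × 2000 = 6000 mm.
Top and bottom landings: 2 × 1200 = 2400 mm.
Total = 30730 + 6000 + 2400 = 39130 mm.
= 39.13 m.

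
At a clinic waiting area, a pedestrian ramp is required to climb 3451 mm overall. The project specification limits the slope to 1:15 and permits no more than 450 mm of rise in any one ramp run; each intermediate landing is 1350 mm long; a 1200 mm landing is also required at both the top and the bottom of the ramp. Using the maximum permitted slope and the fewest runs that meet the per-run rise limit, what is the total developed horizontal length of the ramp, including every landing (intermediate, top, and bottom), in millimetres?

63615 mm

3451 / 450 = 7.67, so 8 ramp runs are needed. That means 7 intermediate landings.
Horizontal run for 3451 mm of rise at 1:15 is 3451 × 15 = 51765 mm.
Intermediate landings: 7 × 1350 = 9450 mm.
Top and bottom landings: 2 × 1200 = 2400 mm.
Total = 51765 + 9450 + 2400 = 63615 mm.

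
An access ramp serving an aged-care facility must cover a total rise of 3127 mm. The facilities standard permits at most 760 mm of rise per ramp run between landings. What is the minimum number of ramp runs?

3127 / 760 = 4.114 → round up to 5 ramp runs.

5 runs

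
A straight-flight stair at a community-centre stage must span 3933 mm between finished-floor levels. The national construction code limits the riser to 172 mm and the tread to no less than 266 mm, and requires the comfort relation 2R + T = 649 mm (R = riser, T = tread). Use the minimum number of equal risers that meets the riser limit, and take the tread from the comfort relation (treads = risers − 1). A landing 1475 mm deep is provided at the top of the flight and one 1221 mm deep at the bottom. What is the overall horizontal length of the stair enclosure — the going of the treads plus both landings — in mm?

9450 mm

3933 / 172 = 22.87, so 23 risers are needed.
Riser R = 3933 / 23 = 171 mm, within the 172 mm limit.
Tread T = 649 − 2 × 171 = 307 mm (≥ 266 mm).
Going = (23 − 1) × 307 = 6754 mm.
Enclosure = 6754 + 1475 + 1221 = 9450 mm.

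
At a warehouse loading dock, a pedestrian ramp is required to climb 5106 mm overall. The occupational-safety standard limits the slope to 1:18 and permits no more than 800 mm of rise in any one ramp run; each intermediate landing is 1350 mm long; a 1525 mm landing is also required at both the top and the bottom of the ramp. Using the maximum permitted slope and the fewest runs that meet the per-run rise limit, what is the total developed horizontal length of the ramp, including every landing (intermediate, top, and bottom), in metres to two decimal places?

5106 / 800 = 6.383 → round up to 7 ramp runs. That means 6 intermediate landings.
Horizontal run for 5106 mm of rise at 1:18 is 5106 × 18 = 91908 mm.
Intermediate landings: 6 × 1350 = 8100 mm.
Top and bottom landings: 2 × 1525 = 3050 mm.
Total = 91908 + 8100 + 3050 = 103058 mm.
= 103.06 m.

103.06 m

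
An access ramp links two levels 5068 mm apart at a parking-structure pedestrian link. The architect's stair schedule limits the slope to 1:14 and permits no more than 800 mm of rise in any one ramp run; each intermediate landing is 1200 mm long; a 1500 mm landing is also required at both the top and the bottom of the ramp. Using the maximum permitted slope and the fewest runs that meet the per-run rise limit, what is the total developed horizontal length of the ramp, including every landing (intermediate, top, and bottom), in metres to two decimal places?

5068 / 800 = 6.335 → round up to 7 ramp runs. That means 6 intermediate landings.
Horizontal run for 5068 mm of rise at 1:14 is 5068 × 14 = 70952 mm.
Intermediate landings: 6 × 1200 = 7200 mm.
Top and bottom landings: 2 × 1500 = 3000 mm.
Total = 70952 + 7200 + 3000 = 81152 mm.
= 81.15 m.

81.15 m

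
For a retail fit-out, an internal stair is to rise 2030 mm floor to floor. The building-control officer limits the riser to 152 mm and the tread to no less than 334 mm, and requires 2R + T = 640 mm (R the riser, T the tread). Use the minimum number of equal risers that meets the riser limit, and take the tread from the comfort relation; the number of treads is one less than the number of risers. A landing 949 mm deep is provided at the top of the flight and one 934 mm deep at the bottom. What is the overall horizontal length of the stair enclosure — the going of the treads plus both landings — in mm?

6433 mm

At most 152 each: 2030/152 = 13.36, giving 14 risers.
Riser R = 2030 / 14 = 145 mm, within the 152 mm limit.
From 2R + T = 640: T = 640 − 290 = 350 mm.
Treads = 14 − 1 = 13; going = 13 × 350 = 4550 mm.
Add landings: 4550 + 949 + 934 = 6433 mm.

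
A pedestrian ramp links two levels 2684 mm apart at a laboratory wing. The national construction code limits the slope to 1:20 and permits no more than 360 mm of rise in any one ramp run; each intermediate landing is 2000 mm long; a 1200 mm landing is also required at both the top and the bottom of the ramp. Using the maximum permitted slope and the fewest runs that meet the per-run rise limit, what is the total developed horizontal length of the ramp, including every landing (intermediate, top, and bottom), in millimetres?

70080 mm

⌈2684/360⌉ = 8 ramp runs. That means 7 intermediate landings.
Ramp run (horizontal) at 1:20: 2684 × 20 = 53680 mm.
Intermediate landings: 7 × 2000 = 14000 mm.
Top and bottom landings: 2 × 1200 = 2400 mm.
Total = 53680 + 14000 + 2400 = 70080 mm.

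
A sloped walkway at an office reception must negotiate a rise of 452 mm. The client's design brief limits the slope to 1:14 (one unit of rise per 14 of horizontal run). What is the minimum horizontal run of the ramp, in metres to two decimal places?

At 1:14 the run is 14 × 452 = 6328 mm.
6328 mm = 6.33 m.

6.33 m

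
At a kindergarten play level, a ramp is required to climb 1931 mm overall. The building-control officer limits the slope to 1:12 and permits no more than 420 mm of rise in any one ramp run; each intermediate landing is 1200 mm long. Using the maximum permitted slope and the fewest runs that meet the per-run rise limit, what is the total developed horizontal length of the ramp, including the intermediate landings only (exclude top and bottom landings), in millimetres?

At most 420 each: 1931/420 = 4.60, giving 5 ramp runs. That means 4 intermediate landings.
Horizontal run for 1931 mm of rise at 1:12 is 1931 × 12 = 23172 mm.
4 intermediate landings contribute 4 × 1200 = 4800 mm.
Total developed length = 23172 + 4800 = 27972 mm.

27972 mm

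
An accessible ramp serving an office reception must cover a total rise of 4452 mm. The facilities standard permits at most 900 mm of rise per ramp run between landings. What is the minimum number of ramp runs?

5 runs

⌈4452/900⌉ = 5 ramp runs.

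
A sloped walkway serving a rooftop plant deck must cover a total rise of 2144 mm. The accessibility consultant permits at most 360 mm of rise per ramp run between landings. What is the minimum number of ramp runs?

At most 360 each: 2144/360 = 5.96, giving 6 ramp runs.

6 runs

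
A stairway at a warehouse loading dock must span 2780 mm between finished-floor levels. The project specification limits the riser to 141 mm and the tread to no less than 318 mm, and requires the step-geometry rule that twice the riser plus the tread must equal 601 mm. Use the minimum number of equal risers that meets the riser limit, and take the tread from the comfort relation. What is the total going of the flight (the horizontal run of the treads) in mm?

6137 mm

2780 / 141 = 19.716 → round up to 20 risers.
Riser R = 2780 / 20 = 139 mm, within the 141 mm limit.
T = 601 − 2·139 = 323 mm, which satisfies the 318 mm minimum.
20 risers give 19 treads; going = 19 × 323 = 6137 mm.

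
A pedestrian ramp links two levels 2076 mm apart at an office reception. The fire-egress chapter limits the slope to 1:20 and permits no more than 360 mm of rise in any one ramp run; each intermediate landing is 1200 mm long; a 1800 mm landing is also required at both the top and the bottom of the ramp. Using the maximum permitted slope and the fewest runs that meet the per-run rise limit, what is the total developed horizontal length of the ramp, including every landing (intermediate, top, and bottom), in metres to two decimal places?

2076 / 360 = 5.77, so 6 ramp runs are needed. That means 5 intermediate landings.
Ramp run (horizontal) at 1:20: 2076 × 20 = 41520 mm.
5 intermediate landings contribute 5 × 1200 = 6000 mm.
Top and bottom landings: 2 × 1800 = 3600 mm.
Total = 41520 + 6000 + 3600 = 51120 mm.
= 51.12 m.

51.12 m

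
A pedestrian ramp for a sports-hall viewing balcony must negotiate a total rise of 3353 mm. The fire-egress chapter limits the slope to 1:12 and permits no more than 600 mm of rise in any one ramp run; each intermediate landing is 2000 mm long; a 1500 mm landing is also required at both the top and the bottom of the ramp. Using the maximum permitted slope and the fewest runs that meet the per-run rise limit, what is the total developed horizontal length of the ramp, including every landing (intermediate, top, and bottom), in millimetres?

53236 mm

⌈3353/600⌉ = 6 ramp runs. That means 5 intermediate landings.
Ramp run (horizontal) at 1:12: 3353 × 12 = 40236 mm.
Intermediate landings: 5 × 2000 = 10000 mm.
Top and bottom landings: 2 × 1500 = 3000 mm.
Total = 40236 + 10000 + 3000 = 53236 mm.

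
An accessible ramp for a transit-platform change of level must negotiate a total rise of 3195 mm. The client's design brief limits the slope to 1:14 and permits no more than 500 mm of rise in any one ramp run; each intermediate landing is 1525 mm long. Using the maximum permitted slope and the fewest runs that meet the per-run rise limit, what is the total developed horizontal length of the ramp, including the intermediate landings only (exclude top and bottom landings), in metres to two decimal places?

53.88 m

At most 500 each: 3195/500 = 6.39, giving 7 ramp runs. That means 6 intermediate landings.
Ramp run (horizontal) at 1:14: 3195 × 14 = 44730 mm.
6 intermediate landings contribute 6 × 1525 = 9150 mm.
Total developed length = 44730 + 9150 = 53880 mm.
= 53.88 m.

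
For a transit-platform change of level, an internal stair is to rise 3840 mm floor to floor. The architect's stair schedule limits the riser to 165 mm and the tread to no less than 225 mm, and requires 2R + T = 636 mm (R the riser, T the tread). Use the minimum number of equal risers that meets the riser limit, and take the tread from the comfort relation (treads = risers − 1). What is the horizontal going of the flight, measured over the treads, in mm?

7268 mm

⌈3840/165⌉ = 24 risers.
Each riser is 3840/24 = 160 mm (≤ 165 mm).
T = 636 − 2·160 = 316 mm, which satisfies the 225 mm minimum.
Going = (24 − 1) × 316 = 7268 mm.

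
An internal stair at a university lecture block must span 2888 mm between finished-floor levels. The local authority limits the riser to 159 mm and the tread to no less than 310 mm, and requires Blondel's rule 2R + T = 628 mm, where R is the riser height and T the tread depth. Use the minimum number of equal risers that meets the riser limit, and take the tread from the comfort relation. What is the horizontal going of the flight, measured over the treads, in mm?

At most 159 each: 2888/159 = 18.16, giving 19 risers.
Each riser is 2888/19 = 152 mm (≤ 159 mm).
T = 628 − 2·152 = 324 mm, which satisfies the 310 mm minimum.
19 risers give 18 treads; going = 18 × 324 = 5832 mm.

5832 mm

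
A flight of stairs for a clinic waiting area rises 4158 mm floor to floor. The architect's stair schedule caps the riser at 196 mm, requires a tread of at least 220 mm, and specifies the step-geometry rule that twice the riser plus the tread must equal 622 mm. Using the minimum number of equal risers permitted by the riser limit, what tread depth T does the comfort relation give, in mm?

244 mm

4158 / 196 = 21.214 → round up to 22 risers.
R = 4158 ÷ 22 = 189 mm.
T = 622 − 2·189 = 244 mm, which satisfies the 220 mm minimum.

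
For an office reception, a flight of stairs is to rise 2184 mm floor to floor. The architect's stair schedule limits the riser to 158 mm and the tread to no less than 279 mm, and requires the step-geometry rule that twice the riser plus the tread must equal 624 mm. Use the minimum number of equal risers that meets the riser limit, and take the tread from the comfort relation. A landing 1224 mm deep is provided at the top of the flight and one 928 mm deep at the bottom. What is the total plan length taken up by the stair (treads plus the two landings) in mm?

At most 158 each: 2184/158 = 13.82, giving 14 risers.
R = 2184 ÷ 14 = 156 mm.
From 2R + T = 624: T = 624 − 312 = 312 mm.
Going = (14 − 1) × 312 = 4056 mm.
Add landings: 4056 + 1224 + 928 = 6208 mm.

6208 mm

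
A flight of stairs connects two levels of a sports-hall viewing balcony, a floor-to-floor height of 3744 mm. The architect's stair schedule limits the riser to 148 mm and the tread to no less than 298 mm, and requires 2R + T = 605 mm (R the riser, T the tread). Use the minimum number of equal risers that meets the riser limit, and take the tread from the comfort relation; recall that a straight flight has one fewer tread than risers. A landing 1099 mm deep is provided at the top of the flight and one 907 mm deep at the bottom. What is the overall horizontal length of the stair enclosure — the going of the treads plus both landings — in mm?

At most 148 each: 3744/148 = 25.30, giving 26 risers.
R = 3744 ÷ 26 = 144 mm.
T = 605 − 2·144 = 317 mm, which satisfies the 298 mm minimum.
26 risers give 25 treads; going = 25 × 317 = 7925 mm.
Add landings: 7925 + 1099 + 907 = 9931 mm.

9931 mm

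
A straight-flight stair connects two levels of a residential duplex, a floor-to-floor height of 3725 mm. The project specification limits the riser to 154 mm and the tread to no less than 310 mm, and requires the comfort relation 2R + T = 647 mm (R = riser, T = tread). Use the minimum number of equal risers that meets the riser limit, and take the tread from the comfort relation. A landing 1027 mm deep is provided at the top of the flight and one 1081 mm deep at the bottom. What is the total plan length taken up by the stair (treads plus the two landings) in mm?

3725 / 154 = 24.19, so 25 risers are needed.
Riser R = 3725 / 25 = 149 mm, within the 154 mm limit.
Tread T = 647 − 2 × 149 = 349 mm (≥ 310 mm).
25 risers give 24 treads; going = 24 × 349 = 8376 mm.
Add landings: 8376 + 1027 + 1081 = 10484 mm.

10484 mm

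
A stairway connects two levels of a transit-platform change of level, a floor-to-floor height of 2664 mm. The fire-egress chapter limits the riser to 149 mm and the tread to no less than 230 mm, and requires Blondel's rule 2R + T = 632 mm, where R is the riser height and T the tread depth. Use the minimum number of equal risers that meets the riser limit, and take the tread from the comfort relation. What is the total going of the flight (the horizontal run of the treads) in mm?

5712 mm

2664 / 149 = 17.88, so 18 risers are needed.
Riser R = 2664 / 18 = 148 mm, within the 149 mm limit.
T = 632 − 2·148 = 336 mm, which satisfies the 230 mm minimum.
Going = (18 − 1) × 336 = 5712 mm.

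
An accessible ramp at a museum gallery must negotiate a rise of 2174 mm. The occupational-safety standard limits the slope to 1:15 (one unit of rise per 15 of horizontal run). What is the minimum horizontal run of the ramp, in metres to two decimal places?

Run = rise × 15 = 2174 × 15 = 32610 mm.
32610 mm = 32.61 m.

32.61 m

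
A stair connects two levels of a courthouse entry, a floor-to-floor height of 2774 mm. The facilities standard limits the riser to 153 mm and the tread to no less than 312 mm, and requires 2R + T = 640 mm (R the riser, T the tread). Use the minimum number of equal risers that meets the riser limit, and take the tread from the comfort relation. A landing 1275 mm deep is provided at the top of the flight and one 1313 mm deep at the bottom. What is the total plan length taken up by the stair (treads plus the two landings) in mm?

8852 mm

2774 / 153 = 18.131 → round up to 19 risers.
Riser R = 2774 / 19 = 146 mm, within the 153 mm limit.
From 2R + T = 640: T = 640 − 292 = 348 mm.
19 risers give 18 treads; going = 18 × 348 = 6264 mm.
Add landings: 6264 + 1275 + 1313 = 8852 mm.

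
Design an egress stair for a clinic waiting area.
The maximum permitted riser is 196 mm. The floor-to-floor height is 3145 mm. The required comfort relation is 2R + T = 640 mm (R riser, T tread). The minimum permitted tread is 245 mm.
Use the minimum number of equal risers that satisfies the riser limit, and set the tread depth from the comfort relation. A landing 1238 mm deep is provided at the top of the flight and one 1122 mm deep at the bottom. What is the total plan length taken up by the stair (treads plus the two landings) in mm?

6680 mm

3145 / 196 = 16.05, so 17 risers are needed.
Each riser is 3145/17 = 185 mm (≤ 196 mm).
From 2R + T = 640: T = 640 − 370 = 270 mm.
Going = (17 − 1) × 270 = 4320 mm.
Enclosure = 4320 + 1238 + 1122 = 6680 mm.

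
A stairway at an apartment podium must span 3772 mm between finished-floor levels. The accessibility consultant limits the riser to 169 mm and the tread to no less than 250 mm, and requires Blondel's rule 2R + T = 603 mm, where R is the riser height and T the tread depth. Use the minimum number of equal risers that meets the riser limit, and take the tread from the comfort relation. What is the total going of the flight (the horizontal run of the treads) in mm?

6050 mm

At most 169 each: 3772/169 = 22.32, giving 23 risers.
Each riser is 3772/23 = 164 mm (≤ 169 mm).
Tread T = 603 − 2 × 164 = 275 mm (≥ 250 mm).
Treads = 23 − 1 = 22; going = 22 × 275 = 6050 mm.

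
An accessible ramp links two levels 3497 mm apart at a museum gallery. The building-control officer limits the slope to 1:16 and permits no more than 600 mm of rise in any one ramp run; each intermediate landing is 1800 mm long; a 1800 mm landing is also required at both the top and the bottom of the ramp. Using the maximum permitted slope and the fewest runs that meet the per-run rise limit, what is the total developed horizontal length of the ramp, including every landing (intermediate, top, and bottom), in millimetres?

68552 mm

At most 600 each: 3497/600 = 5.83, giving 6 ramp runs. That means 5 intermediate landings.
Ramp run (horizontal) at 1:16: 3497 × 16 = 55952 mm.
Intermediate landings: 5 × 1800 = 9000 mm.
Top and bottom landings: 2 × 1800 = 3600 mm.
Total = 55952 + 9000 + 3600 = 68552 mm.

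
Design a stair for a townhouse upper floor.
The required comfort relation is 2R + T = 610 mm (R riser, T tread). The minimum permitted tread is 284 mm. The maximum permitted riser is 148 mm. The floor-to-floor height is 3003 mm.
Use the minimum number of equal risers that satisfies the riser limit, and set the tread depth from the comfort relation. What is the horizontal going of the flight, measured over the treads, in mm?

6480 mm

⌈3003/148⌉ = 21 risers.
Riser R = 3003 / 21 = 143 mm, within the 148 mm limit.
Tread T = 610 − 2 × 143 = 324 mm (≥ 284 mm).
Treads = 21 − 1 = 20; going = 20 × 324 = 6480 mm.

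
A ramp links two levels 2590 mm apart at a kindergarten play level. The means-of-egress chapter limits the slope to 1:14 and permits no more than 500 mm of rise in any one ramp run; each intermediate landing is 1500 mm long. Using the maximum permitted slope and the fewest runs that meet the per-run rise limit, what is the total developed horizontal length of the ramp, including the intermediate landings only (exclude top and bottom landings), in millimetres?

⌈2590/500⌉ = 6 ramp runs. That means 5 intermediate landings.
Ramp run (horizontal) at 1:14: 2590 × 14 = 36260 mm.
5 intermediate landings contribute 5 × 1500 = 7500 mm.
Total developed length = 36260 + 7500 = 43760 mm.

43760 mm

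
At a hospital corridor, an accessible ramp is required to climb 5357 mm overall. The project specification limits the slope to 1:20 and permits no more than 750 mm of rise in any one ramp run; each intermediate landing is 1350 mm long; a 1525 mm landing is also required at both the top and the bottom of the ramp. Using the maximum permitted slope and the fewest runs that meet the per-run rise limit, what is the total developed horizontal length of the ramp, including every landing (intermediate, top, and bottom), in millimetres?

At most 750 each: 5357/750 = 7.14, giving 8 ramp runs. That means 7 intermediate landings.
Ramp run (horizontal) at 1:20: 5357 × 20 = 107140 mm.
Intermediate landings: 7 × 1350 = 9450 mm.
Top and bottom landings: 2 × 1525 = 3050 mm.
Total = 107140 + 9450 + 3050 = 119640 mm.

119640 mm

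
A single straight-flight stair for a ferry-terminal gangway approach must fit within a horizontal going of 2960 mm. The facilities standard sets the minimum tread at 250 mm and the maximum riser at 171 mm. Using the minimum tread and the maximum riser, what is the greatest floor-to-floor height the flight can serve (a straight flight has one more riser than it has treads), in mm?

2052 mm

Treads that fit: ⌊2960 / 250⌋ = 11.
Risers = treads + 1 = 12.
Maximum height = 12 × 171 = 2052 mm.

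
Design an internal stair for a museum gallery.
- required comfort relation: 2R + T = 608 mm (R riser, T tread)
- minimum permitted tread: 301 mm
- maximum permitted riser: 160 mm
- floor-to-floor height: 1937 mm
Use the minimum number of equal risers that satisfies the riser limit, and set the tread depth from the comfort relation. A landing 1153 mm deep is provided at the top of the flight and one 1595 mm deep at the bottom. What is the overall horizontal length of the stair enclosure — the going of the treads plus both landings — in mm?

6468 mm

At most 160 each: 1937/160 = 12.11, giving 13 risers.
R = 1937 ÷ 13 = 149 mm.
From 2R + T = 608: T = 608 − 298 = 310 mm.
Treads = 13 − 1 = 12; going = 12 × 310 = 3720 mm.
Add landings: 3720 + 1153 + 1595 = 6468 mm.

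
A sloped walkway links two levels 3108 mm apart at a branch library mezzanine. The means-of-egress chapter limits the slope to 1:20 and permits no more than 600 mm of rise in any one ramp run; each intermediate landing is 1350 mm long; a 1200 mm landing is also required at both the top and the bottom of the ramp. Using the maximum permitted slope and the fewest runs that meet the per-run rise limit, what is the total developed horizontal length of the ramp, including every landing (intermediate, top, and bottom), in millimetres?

71310 mm

At most 600 each: 3108/600 = 5.18, giving 6 ramp runs. That means 5 intermediate landings.
Horizontal run for 3108 mm of rise at 1:20 is 3108 × 20 = 62160 mm.
Intermediate landings: 5 × 1350 = 6750 mm.
Top and bottom landings: 2 × 1200 = 2400 mm.
Total = 62160 + 6750 + 2400 = 71310 mm.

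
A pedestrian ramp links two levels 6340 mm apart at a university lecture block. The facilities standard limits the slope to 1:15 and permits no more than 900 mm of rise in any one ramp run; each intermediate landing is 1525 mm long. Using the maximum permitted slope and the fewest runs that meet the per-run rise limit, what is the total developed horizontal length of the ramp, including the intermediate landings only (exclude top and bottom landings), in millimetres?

6340 / 900 = 7.044 → round up to 8 ramp runs. That means 7 intermediate landings.
Ramp run (horizontal) at 1:15: 6340 × 15 = 95100 mm.
Intermediate landings: 7 × 1525 = 10675 mm.
Total developed length = 95100 + 10675 = 105775 mm.

105775 mm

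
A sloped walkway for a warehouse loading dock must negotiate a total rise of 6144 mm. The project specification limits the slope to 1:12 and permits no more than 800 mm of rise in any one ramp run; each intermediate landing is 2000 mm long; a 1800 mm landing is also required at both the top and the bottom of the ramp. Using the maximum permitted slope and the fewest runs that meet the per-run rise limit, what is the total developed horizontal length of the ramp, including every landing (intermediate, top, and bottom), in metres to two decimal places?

At most 800 each: 6144/800 = 7.68, giving 8 ramp runs. That means 7 intermediate landings.
Ramp run (horizontal) at 1:12: 6144 × 12 = 73728 mm.
Intermediate landings: 7 × 2000 = 14000 mm.
Top and bottom landings: 2 × 1800 = 3600 mm.
Total = 73728 + 14000 + 3600 = 91328 mm.
= 91.33 m.

91.33 m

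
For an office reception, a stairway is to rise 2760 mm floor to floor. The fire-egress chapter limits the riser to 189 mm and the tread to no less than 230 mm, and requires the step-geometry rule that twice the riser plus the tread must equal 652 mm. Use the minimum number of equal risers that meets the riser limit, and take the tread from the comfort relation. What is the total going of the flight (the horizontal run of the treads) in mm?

3976 mm

At most 189 each: 2760/189 = 14.60, giving 15 risers.
R = 2760 ÷ 15 = 184 mm.
From 2R + T = 652: T = 652 − 368 = 284 mm.
15 risers give 14 treads; going = 14 × 284 = 3976 mm.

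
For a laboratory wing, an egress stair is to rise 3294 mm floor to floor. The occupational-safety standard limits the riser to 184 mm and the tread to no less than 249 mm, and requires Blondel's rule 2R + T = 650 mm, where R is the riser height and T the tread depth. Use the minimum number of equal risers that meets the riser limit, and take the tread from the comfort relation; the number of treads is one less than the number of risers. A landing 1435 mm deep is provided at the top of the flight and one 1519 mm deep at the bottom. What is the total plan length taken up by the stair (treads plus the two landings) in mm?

7782 mm

At most 184 each: 3294/184 = 17.90, giving 18 risers.
R = 3294 ÷ 18 = 183 mm.
Tread T = 650 − 2 × 183 = 284 mm (≥ 249 mm).
Going = (18 − 1) × 284 = 4828 mm.
Enclosure = 4828 + 1435 + 1519 = 7782 mm.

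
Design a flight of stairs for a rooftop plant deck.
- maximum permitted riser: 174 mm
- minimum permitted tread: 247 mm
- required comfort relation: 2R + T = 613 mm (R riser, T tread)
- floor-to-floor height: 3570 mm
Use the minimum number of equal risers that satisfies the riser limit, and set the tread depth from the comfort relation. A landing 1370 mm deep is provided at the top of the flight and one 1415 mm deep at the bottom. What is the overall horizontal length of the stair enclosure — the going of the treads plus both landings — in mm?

8245 mm

3570 / 174 = 20.52, so 21 risers are needed.
Each riser is 3570/21 = 170 mm (≤ 174 mm).
Tread T = 613 − 2 × 170 = 273 mm (≥ 247 mm).
21 risers give 20 treads; going = 20 × 273 = 5460 mm.
Add landings: 5460 + 1370 + 1415 = 8245 mm.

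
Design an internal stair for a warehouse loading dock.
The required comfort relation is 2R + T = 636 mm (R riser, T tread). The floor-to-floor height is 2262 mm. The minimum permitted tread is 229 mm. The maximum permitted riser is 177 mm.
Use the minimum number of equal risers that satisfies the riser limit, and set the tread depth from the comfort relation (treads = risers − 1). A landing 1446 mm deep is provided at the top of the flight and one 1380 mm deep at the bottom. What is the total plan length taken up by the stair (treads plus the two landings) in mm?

6282 mm

At most 177 each: 2262/177 = 12.78, giving 13 risers.
Riser R = 2262 / 13 = 174 mm, within the 177 mm limit.
T = 636 − 2·174 = 288 mm, which satisfies the 229 mm minimum.
13 risers give 12 treads; going = 12 × 288 = 3456 mm.
Enclosure = 3456 + 1446 + 1380 = 6282 mm.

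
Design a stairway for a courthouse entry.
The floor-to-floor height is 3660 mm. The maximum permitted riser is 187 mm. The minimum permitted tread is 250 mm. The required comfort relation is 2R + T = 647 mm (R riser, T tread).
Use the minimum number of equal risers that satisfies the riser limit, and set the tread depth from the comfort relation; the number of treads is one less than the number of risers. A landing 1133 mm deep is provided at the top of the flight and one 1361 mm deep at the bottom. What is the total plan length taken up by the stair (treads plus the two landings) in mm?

At most 187 each: 3660/187 = 19.57, giving 20 risers.
R = 3660 ÷ 20 = 183 mm.
From 2R + T = 647: T = 647 − 366 = 281 mm.
Treads = 20 − 1 = 19; going = 19 × 281 = 5339 mm.
Add landings: 5339 + 1133 + 1361 = 7833 mm.

7833 mm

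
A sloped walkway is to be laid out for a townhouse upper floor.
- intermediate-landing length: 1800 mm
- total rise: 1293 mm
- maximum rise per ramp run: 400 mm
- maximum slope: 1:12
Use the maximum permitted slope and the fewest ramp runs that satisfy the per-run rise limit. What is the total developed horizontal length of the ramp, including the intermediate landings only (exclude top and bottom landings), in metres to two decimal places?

20.92 m

At most 400 each: 1293/400 = 3.23, giving 4 ramp runs. That means 3 intermediate landings.
Horizontal run for 1293 mm of rise at 1:12 is 1293 × 12 = 15516 mm.
Intermediate landings: 3 × 1800 = 5400 mm.
Total developed length = 15516 + 5400 = 20916 mm.
= 20.92 m.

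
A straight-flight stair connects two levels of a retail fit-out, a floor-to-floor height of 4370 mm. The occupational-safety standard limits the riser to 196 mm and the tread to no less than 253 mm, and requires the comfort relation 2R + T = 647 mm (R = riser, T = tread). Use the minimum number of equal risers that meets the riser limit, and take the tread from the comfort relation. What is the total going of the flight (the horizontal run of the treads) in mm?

5874 mm

4370 / 196 = 22.30, so 23 risers are needed.
Each riser is 4370/23 = 190 mm (≤ 196 mm).
Tread T = 647 − 2 × 190 = 267 mm (≥ 253 mm).
23 risers give 22 treads; going = 22 × 267 = 5874 mm.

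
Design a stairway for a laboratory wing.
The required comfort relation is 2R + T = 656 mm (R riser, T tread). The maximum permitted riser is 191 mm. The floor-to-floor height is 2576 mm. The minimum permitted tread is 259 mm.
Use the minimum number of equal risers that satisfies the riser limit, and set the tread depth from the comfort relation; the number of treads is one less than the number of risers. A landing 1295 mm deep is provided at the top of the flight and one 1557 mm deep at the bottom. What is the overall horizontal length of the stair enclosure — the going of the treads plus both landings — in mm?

6596 mm

2576 / 191 = 13.487 → round up to 14 risers.
R = 2576 ÷ 14 = 184 mm.
T = 656 − 2·184 = 288 mm, which satisfies the 259 mm minimum.
14 risers give 13 treads; going = 13 × 288 = 3744 mm.
Add landings: 3744 + 1295 + 1557 = 6596 mm.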